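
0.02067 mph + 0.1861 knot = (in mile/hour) 0.2348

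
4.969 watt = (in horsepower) 0.006664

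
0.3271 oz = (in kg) 0.009273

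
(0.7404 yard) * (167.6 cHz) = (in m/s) 1.135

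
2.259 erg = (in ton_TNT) 5.399e-17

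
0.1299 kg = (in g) 129.9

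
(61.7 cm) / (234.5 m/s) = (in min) 4.385e-05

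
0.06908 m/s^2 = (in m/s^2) 0.06908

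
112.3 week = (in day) 786.1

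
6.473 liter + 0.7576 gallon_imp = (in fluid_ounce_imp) 349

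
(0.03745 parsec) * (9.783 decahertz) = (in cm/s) 1.131e+19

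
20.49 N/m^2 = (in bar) 0.0002049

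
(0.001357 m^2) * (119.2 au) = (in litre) 2.42e+13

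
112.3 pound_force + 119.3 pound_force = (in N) 1030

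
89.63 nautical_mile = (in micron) 1.66e+11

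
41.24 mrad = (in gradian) 2.625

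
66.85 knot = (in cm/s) 3439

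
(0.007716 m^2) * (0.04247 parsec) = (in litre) 1.011e+16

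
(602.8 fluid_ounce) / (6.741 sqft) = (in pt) 80.69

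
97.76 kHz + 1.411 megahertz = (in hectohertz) 1.509e+04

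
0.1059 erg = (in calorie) 2.531e-09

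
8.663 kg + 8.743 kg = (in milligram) 1.741e+07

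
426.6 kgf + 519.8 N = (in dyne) 4.703e+08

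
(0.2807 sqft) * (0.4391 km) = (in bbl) 72.02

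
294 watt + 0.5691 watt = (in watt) 294.6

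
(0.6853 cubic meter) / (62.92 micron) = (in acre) 2.691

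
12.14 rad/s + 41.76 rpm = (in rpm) 157.7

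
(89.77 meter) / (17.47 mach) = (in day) 1.747e-07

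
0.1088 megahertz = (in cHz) 1.088e+07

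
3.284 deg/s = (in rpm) 0.5473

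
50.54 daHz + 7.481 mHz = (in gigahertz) 5.054e-07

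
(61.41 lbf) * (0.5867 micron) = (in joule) 0.0001603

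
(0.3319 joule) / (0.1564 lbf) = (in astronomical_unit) 3.189e-12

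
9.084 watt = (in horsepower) 0.01218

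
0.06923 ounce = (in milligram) 1963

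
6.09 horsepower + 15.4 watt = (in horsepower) 6.111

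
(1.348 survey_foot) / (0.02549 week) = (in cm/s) 0.002665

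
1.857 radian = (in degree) 106.4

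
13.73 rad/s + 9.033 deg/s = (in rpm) 132.6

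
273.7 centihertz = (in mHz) 2737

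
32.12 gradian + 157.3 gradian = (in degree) 170.5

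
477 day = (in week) 68.14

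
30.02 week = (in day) 210.1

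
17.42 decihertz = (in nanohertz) 1.742e+09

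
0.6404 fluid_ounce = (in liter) 0.01894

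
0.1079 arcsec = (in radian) 5.231e-07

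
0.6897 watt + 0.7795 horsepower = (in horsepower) 0.7804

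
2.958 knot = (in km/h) 5.478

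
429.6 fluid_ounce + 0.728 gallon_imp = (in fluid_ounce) 541.5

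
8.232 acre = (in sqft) 3.586e+05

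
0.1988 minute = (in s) 11.93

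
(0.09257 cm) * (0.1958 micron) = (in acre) 4.479e-14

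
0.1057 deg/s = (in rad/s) 0.001845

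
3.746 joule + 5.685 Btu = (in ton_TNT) 1.434e-06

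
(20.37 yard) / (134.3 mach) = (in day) 4.714e-09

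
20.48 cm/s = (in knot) 0.3981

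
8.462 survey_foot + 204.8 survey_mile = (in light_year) 3.484e-11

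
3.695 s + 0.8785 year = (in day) 320.7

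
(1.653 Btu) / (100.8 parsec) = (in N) 5.607e-16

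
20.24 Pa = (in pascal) 20.24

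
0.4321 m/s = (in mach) 0.001269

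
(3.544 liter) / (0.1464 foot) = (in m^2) 0.07942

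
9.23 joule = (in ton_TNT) 2.206e-09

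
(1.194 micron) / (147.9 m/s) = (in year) 2.56e-16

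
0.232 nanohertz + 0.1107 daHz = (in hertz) 1.107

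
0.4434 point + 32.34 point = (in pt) 32.78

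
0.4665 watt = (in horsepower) 0.0006256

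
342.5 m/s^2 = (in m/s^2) 342.5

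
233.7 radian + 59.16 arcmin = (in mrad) 2.337e+05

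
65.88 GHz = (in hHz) 6.588e+08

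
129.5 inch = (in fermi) 3.289e+15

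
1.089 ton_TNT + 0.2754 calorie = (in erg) 4.556e+16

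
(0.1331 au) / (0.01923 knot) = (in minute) 3.355e+10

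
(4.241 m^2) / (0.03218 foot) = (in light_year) 4.57e-14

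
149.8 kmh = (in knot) 80.89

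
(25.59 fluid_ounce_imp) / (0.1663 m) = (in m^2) 0.004372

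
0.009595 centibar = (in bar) 9.595e-05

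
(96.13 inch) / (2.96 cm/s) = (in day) 0.0009547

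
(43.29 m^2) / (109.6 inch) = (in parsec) 5.04e-16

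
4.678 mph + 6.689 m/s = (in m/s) 8.78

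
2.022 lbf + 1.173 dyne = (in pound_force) 2.022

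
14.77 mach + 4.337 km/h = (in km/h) 1.811e+04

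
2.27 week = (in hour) 381.4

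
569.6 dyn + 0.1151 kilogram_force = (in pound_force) 0.255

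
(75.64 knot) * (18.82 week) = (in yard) 4.844e+08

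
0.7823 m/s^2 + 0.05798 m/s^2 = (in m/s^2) 0.8403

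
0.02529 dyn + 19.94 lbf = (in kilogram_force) 9.045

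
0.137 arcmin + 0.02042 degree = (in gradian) 0.02523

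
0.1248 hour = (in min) 7.488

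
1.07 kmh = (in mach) 0.0008729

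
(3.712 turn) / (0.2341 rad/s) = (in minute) 1.66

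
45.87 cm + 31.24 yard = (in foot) 95.22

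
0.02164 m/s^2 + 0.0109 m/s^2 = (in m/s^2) 0.03254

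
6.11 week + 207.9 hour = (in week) 7.348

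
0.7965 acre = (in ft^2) 3.47e+04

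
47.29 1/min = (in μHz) 7.882e+05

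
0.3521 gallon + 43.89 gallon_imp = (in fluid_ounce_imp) 7069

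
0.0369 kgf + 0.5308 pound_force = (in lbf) 0.6122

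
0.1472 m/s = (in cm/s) 14.72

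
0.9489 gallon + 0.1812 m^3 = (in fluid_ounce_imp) 6504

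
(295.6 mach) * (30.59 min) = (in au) 0.001235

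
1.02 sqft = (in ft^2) 1.02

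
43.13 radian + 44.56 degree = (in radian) 43.91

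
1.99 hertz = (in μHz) 1.99e+06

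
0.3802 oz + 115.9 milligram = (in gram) 10.89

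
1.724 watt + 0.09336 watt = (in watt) 1.817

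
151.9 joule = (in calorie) 36.3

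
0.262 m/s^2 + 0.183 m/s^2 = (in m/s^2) 0.445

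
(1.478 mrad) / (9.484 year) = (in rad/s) 4.942e-12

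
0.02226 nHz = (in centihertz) 2.226e-09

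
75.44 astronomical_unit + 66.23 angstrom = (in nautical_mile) 6.094e+09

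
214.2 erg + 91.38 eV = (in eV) 1.337e+14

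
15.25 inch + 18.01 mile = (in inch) 1.141e+06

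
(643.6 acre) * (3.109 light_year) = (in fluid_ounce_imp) 2.696e+27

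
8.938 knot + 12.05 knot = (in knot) 20.99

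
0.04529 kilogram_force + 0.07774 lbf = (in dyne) 7.899e+04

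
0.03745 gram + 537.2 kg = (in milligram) 5.372e+08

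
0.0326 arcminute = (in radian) 9.483e-06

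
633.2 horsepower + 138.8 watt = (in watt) 4.723e+05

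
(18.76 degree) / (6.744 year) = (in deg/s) 8.821e-08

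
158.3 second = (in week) 0.0002617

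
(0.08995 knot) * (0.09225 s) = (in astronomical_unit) 2.854e-14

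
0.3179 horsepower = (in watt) 237.1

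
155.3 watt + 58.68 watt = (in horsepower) 0.287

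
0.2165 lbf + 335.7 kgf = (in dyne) 3.293e+08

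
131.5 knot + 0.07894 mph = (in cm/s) 6768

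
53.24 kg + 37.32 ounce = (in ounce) 1915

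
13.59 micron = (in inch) 0.000535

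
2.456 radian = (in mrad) 2456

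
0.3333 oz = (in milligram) 9449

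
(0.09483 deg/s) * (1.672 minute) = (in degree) 9.513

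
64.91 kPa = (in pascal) 6.491e+04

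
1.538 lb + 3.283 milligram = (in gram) 697.6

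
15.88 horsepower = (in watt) 1.184e+04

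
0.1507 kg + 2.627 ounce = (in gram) 225.2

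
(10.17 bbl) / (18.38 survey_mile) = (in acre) 1.351e-08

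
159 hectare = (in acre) 392.9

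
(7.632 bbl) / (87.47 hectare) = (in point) 0.003932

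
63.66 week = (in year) 1.221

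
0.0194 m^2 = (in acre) 4.794e-06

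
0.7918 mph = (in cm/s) 35.4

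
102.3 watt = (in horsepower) 0.1372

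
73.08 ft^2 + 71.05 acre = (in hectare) 28.75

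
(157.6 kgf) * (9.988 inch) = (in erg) 3.921e+09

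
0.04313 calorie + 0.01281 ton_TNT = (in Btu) 5.08e+04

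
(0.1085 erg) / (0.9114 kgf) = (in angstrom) 12.14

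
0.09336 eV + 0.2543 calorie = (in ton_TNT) 2.543e-10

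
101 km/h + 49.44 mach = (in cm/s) 1.686e+06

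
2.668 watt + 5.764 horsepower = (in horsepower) 5.768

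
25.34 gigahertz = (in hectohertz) 2.534e+08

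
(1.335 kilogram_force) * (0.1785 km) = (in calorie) 558.5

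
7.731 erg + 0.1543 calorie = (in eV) 4.029e+18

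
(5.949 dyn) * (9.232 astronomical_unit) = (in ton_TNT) 0.01964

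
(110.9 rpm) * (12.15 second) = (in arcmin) 4.851e+05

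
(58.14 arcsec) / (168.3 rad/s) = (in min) 2.791e-08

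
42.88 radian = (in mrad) 4.288e+04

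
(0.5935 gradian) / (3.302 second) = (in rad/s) 0.002823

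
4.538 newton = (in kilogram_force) 0.4627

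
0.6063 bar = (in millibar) 606.3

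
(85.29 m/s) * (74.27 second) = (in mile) 3.936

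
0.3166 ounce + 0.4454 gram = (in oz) 0.3323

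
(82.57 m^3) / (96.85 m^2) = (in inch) 33.57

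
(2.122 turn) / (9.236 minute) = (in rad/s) 0.02406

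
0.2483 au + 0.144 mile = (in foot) 1.219e+11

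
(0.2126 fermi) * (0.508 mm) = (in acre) 2.669e-23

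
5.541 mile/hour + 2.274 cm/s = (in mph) 5.592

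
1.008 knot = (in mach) 0.001523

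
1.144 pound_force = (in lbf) 1.144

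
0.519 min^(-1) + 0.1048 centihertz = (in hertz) 0.009698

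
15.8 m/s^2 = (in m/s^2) 15.8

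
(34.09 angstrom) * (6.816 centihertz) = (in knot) 4.517e-10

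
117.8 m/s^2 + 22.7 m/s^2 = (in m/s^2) 140.5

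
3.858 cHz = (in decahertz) 0.003858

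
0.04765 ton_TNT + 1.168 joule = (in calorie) 4.765e+07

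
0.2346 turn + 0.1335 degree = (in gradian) 93.99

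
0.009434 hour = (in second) 33.96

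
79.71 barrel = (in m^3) 12.67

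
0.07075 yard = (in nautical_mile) 3.493e-05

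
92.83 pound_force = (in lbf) 92.83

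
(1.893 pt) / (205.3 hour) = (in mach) 2.654e-12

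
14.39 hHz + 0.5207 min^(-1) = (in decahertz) 143.9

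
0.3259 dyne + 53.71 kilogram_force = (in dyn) 5.267e+07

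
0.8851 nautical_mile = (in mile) 1.019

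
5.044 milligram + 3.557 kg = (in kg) 3.557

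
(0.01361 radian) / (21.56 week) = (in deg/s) 5.98e-08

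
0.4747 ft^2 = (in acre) 1.09e-05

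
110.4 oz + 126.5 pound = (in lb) 133.4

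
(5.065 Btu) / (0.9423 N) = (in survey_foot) 1.861e+04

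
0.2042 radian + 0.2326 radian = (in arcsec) 9.01e+04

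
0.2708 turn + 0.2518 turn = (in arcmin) 1.129e+04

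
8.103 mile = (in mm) 1.304e+07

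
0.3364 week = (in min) 3391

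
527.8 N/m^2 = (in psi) 0.07655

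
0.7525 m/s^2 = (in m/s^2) 0.7525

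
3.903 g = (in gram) 3.903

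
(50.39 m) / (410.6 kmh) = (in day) 5.113e-06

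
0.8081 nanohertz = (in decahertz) 8.081e-11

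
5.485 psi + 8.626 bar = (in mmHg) 6754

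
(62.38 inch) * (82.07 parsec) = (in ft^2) 4.319e+19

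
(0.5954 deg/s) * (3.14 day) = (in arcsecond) 5.815e+08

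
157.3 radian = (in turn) 25.04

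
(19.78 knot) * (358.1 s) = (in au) 2.436e-08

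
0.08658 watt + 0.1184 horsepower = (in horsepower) 0.1185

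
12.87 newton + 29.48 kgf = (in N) 302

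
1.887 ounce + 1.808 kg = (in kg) 1.861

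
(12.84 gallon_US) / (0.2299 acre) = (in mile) 3.246e-08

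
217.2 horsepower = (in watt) 1.62e+05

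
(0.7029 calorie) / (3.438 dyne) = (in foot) 2.806e+05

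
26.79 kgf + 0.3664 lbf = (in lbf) 59.43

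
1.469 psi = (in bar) 0.1013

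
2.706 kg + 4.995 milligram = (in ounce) 95.45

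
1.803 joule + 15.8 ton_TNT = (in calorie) 1.58e+10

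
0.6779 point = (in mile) 1.486e-07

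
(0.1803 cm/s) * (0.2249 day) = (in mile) 0.02177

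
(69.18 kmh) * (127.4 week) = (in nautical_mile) 7.995e+05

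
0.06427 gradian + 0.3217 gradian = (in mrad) 6.063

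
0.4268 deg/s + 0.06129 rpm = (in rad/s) 0.01387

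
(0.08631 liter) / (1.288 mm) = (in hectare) 6.701e-06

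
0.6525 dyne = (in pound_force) 1.467e-06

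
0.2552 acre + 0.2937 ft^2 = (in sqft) 1.112e+04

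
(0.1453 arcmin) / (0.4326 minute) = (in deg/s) 9.33e-05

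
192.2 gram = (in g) 192.2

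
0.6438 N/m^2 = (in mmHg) 0.004829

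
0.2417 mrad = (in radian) 0.0002417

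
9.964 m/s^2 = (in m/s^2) 9.964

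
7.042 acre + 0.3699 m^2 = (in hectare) 2.85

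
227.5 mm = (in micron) 2.275e+05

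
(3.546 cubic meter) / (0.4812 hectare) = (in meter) 0.0007369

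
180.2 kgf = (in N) 1767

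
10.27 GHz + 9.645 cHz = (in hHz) 1.027e+08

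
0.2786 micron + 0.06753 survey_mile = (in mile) 0.06753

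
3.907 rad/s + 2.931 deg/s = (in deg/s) 226.8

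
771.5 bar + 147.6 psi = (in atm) 771.5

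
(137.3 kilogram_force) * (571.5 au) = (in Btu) 1.091e+14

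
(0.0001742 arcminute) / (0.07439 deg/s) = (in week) 6.453e-11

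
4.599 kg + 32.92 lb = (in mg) 1.953e+07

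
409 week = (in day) 2863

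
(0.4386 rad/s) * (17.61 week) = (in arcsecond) 9.635e+11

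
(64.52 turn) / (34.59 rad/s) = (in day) 0.0001356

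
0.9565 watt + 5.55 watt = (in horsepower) 0.008725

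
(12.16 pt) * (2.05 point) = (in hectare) 3.102e-10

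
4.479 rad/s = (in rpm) 42.77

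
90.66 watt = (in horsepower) 0.1216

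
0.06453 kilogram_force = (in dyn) 6.328e+04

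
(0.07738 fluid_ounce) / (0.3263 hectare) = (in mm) 7.013e-07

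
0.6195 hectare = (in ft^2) 6.668e+04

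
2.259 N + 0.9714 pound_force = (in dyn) 6.58e+05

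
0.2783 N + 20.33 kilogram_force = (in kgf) 20.36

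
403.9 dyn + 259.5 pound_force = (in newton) 1154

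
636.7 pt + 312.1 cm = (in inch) 131.7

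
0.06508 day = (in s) 5623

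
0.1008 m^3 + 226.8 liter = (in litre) 327.6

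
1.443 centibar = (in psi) 0.2093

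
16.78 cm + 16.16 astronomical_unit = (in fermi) 2.418e+27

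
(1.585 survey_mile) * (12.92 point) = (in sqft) 125.1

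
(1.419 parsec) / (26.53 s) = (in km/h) 5.942e+15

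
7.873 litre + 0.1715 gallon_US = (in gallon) 2.251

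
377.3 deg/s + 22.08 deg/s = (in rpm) 66.56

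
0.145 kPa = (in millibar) 1.45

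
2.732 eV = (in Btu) 4.149e-22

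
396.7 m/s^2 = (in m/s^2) 396.7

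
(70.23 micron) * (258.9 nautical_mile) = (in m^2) 33.67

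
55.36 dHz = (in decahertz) 0.5536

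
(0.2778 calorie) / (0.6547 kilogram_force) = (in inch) 7.127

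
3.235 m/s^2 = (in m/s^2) 3.235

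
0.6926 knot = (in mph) 0.797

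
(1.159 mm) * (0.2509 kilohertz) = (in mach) 0.000854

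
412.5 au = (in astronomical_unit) 412.5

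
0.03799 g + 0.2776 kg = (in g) 277.6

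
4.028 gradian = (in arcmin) 217.5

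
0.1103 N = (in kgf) 0.01125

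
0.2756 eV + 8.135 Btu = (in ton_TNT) 2.051e-06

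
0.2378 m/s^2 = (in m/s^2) 0.2378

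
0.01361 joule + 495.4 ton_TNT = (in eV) 1.294e+31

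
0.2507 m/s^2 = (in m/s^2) 0.2507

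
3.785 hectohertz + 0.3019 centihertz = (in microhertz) 3.785e+08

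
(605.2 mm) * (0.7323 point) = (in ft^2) 0.001683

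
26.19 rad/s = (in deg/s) 1501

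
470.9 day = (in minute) 6.781e+05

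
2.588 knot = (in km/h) 4.793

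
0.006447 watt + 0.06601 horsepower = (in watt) 49.23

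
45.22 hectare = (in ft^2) 4.867e+06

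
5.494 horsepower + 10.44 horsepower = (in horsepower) 15.93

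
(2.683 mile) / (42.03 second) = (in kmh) 369.8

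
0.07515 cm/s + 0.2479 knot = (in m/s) 0.1283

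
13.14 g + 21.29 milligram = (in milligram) 1.316e+04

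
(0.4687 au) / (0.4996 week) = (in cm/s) 2.321e+07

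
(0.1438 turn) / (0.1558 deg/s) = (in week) 0.0005494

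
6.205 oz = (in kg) 0.1759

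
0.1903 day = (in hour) 4.567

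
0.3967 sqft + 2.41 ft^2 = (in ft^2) 2.807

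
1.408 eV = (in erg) 2.256e-12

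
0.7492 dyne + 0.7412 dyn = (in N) 1.49e-05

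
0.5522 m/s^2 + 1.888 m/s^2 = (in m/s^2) 2.44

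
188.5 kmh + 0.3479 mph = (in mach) 0.1542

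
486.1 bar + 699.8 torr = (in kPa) 4.87e+04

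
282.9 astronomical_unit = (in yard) 4.628e+13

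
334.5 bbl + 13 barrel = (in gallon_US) 1.459e+04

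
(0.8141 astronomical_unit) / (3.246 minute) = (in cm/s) 6.253e+10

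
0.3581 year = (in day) 130.7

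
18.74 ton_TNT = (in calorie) 1.874e+10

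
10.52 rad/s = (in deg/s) 602.8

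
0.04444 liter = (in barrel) 0.0002795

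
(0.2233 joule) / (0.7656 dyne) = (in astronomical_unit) 1.95e-07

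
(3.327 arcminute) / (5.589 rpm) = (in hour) 4.593e-07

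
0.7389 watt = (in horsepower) 0.0009909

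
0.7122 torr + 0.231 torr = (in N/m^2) 125.7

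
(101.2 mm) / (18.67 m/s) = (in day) 6.274e-08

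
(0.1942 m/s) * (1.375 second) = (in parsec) 8.654e-18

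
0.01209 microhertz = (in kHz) 1.209e-11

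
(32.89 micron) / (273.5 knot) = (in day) 2.706e-12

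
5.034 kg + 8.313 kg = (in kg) 13.35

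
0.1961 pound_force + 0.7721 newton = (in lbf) 0.3697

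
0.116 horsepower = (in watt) 86.5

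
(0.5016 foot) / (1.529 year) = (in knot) 6.163e-09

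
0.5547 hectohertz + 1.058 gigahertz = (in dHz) 1.058e+10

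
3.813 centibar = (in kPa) 3.813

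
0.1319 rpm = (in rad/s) 0.01381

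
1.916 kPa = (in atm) 0.01891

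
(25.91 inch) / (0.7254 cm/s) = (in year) 2.877e-06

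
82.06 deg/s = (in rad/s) 1.432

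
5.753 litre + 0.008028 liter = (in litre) 5.761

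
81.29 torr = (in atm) 0.107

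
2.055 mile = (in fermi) 3.307e+18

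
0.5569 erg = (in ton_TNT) 1.331e-17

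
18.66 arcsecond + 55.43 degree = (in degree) 55.44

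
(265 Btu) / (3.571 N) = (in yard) 8.562e+04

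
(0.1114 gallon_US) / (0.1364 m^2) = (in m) 0.003092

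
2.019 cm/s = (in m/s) 0.02019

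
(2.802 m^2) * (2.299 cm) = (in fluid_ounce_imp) 2267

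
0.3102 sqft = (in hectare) 2.882e-06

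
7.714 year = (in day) 2816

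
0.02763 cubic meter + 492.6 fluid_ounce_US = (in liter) 42.2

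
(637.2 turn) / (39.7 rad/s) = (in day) 0.001167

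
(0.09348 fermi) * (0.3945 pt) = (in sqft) 1.4e-19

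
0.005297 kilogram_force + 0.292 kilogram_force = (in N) 2.915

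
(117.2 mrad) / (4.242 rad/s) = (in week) 4.568e-08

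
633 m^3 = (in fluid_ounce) 2.14e+07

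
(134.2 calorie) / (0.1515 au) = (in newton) 2.477e-08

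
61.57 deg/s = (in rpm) 10.26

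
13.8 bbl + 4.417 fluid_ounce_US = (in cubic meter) 2.194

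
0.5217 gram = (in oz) 0.0184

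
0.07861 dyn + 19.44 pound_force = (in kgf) 8.818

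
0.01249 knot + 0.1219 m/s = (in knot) 0.2494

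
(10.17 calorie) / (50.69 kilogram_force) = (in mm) 85.6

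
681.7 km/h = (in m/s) 189.4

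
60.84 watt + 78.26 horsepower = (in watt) 5.842e+04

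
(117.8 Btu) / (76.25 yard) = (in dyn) 1.783e+08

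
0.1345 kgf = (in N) 1.319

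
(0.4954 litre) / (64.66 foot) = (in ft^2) 0.0002706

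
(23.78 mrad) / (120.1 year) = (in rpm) 5.996e-11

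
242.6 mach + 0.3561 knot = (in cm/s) 8.261e+06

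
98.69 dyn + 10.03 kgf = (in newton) 98.36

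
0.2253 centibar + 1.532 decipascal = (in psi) 0.0327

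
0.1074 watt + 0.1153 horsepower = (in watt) 86.09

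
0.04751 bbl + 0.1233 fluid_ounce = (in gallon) 1.996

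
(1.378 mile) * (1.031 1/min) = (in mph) 85.24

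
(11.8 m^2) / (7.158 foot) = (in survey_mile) 0.003361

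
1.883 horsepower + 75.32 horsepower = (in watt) 5.757e+04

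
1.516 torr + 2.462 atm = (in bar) 2.497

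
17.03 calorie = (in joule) 71.25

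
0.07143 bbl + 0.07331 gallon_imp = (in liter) 11.69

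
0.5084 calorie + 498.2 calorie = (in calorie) 498.7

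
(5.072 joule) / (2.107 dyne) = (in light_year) 2.544e-11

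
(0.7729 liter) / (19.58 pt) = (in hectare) 1.119e-05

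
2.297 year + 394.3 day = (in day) 1233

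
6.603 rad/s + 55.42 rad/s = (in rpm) 592.3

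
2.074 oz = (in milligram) 5.88e+04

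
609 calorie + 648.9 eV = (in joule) 2548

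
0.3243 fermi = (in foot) 1.064e-15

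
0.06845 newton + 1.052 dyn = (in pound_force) 0.01539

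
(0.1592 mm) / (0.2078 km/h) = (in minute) 4.597e-05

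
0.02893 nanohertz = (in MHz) 2.893e-17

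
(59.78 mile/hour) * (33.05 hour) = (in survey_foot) 1.043e+07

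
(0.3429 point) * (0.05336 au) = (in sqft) 1.039e+07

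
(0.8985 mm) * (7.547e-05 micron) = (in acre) 1.676e-17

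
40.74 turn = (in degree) 1.467e+04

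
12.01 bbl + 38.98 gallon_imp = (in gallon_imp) 459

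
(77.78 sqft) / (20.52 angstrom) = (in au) 0.02354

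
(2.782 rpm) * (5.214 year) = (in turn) 7.624e+06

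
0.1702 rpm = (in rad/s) 0.01782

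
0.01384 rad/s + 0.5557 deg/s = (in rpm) 0.2248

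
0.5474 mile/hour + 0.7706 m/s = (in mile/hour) 2.271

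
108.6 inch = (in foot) 9.05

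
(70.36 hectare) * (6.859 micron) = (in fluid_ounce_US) 1.632e+05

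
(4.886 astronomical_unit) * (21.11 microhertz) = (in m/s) 1.543e+07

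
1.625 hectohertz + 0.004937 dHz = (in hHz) 1.625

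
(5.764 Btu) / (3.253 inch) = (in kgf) 7505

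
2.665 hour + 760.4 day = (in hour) 1.825e+04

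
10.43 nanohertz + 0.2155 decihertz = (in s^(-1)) 0.02155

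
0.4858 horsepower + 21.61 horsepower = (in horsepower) 22.1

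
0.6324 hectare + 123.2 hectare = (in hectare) 123.8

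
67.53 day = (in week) 9.647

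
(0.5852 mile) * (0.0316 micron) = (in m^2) 2.976e-05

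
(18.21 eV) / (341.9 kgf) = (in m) 8.702e-22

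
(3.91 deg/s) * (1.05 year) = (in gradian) 1.439e+08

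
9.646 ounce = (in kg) 0.2735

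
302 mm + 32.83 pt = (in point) 888.9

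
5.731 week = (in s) 3.466e+06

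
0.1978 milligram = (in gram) 0.0001978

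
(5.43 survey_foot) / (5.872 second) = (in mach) 0.0008278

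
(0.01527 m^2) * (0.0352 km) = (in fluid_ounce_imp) 1.892e+04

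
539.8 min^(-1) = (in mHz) 8997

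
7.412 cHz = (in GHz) 7.412e-11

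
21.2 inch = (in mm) 538.5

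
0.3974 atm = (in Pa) 4.027e+04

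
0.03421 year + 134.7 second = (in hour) 299.7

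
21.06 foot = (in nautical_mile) 0.003466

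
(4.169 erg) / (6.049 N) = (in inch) 2.713e-06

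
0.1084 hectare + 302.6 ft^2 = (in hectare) 0.1112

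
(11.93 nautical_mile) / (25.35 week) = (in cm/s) 0.1441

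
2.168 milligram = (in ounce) 7.647e-05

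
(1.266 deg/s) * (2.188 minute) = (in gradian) 184.7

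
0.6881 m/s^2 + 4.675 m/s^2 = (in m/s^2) 5.363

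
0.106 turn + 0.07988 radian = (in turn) 0.1187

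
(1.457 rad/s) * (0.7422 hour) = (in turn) 619.6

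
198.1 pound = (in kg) 89.86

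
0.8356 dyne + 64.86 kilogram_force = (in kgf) 64.86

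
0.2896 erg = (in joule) 2.896e-08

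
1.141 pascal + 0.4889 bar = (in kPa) 48.89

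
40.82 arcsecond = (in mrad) 0.1979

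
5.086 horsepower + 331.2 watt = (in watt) 4124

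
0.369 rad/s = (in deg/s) 21.14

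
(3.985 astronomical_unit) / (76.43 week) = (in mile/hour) 2.885e+04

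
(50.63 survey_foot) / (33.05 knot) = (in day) 1.051e-05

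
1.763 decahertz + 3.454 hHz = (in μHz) 3.63e+08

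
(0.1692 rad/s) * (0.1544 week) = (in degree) 9.053e+05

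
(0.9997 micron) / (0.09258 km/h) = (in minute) 6.479e-07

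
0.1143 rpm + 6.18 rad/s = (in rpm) 59.13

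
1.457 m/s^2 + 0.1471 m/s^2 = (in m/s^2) 1.604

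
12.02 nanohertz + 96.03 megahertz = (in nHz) 9.603e+16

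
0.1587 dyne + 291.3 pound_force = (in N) 1296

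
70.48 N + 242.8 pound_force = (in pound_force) 258.6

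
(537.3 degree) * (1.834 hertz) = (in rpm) 164.2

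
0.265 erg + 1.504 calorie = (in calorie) 1.504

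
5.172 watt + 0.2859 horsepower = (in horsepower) 0.2928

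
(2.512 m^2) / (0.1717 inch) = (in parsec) 1.867e-14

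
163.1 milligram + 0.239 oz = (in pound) 0.0153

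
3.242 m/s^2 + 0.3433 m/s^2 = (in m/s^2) 3.585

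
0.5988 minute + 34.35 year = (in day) 1.254e+04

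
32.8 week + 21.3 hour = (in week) 32.93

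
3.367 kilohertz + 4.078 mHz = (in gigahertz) 3.367e-06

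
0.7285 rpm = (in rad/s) 0.07629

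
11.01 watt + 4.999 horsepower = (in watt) 3739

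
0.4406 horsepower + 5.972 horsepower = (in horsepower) 6.413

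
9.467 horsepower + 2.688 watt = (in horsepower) 9.471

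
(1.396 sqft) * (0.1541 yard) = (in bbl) 0.1149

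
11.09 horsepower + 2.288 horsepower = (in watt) 9976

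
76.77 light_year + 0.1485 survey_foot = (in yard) 7.943e+17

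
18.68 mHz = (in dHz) 0.1868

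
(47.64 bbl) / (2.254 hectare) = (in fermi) 3.36e+11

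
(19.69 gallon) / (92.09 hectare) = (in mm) 8.094e-05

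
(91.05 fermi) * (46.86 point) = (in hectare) 1.505e-19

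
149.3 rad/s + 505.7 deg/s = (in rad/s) 158.1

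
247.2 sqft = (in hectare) 0.002297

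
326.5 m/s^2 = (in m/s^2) 326.5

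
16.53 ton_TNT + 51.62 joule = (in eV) 4.317e+29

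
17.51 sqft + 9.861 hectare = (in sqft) 1.061e+06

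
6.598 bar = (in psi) 95.7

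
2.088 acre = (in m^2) 8450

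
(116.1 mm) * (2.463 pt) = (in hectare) 1.009e-08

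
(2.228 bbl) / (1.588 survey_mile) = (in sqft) 0.001492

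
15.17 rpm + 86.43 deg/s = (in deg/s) 177.4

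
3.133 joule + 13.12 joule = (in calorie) 3.885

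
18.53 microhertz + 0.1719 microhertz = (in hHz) 1.87e-07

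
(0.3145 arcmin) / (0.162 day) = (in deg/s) 3.745e-07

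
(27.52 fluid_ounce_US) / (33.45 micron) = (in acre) 0.006012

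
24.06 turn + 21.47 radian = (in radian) 172.6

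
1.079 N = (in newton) 1.079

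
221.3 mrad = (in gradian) 14.09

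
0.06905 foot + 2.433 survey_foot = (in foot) 2.502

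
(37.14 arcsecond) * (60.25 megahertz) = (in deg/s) 6.216e+05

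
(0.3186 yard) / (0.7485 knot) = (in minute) 0.01261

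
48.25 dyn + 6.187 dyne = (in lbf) 0.0001224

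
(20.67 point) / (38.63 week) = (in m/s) 3.121e-10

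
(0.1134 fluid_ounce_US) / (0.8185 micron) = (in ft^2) 44.1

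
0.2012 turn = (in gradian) 80.48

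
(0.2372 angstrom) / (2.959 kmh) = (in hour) 8.016e-15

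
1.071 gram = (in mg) 1071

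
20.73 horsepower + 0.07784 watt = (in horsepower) 20.73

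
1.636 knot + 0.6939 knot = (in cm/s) 119.9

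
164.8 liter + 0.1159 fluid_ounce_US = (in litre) 164.8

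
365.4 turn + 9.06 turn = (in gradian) 1.498e+05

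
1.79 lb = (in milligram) 8.119e+05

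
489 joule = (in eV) 3.052e+21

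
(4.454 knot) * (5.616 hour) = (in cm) 4.633e+06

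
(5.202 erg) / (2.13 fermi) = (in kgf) 2.49e+07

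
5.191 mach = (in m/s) 1768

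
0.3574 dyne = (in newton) 3.574e-06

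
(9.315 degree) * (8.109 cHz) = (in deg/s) 0.7554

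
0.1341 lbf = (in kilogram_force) 0.06083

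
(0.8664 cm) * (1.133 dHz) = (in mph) 0.002196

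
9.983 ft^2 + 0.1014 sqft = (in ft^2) 10.08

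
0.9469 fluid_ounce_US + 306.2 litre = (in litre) 306.2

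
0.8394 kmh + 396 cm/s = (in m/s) 4.193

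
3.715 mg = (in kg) 3.715e-06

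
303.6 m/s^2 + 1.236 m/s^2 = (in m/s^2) 304.8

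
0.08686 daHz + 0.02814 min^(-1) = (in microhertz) 8.691e+05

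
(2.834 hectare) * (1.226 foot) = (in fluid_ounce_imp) 3.727e+08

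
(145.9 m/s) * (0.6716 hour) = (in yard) 3.858e+05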